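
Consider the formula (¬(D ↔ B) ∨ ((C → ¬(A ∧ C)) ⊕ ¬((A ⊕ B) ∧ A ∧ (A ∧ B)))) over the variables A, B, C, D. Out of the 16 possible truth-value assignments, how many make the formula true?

A | B | C | D || φ
1 | 1 | 1 | 1 || 1
1 | 1 | 1 | 0 || 1
1 | 1 | 0 | 1 || 0
1 | 1 | 0 | 0 || 1
1 | 0 | 1 | 1 || 1
1 | 0 | 1 | 0 || 1
1 | 0 | 0 | 1 || 1
1 | 0 | 0 | 0 || 0
0 | 1 | 1 | 1 || 0
0 | 1 | 1 | 0 || 1
0 | 1 | 0 | 1 || 0
0 | 1 | 0 | 0 || 1
0 | 0 | 1 | 1 || 1
0 | 0 | 1 | 0 || 0
0 | 0 | 0 | 1 || 1
0 | 0 | 0 | 0 || 0
The formula is true on 10 of the 16 rows.

10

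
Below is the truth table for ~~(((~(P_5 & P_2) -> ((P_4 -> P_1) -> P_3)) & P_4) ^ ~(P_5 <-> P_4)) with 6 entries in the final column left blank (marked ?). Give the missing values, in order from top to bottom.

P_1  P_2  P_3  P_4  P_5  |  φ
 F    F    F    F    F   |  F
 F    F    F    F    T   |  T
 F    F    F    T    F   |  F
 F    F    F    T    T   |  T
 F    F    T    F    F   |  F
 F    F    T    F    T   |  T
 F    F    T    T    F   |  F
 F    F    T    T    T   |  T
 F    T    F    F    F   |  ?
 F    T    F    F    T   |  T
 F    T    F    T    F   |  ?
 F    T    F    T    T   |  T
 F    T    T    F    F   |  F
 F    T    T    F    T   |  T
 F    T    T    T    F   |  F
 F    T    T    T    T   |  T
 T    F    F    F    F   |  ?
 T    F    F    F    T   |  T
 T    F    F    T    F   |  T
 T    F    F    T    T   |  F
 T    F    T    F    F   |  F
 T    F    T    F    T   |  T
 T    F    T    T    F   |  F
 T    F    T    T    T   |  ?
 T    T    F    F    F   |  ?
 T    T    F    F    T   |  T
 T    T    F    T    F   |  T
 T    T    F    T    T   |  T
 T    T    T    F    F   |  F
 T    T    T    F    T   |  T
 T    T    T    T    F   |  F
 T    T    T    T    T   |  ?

Row P_1=F, P_2=T, P_3=F, P_4=F, P_5=F: (((~(P_5 & P_2) -> ((P_4 -> P_1) -> P_3)) & P_4) ^ ~(P_5 <-> P_4)) = F, ~(((~(P_5 & P_2) -> ((P_4 -> P_1) -> P_3)) & P_4) ^ ~(P_5 <-> P_4)) = T, so the formula = F.
Row P_1=F, P_2=T, P_3=F, P_4=T, P_5=F: (((~(P_5 & P_2) -> ((P_4 -> P_1) -> P_3)) & P_4) ^ ~(P_5 <-> P_4)) = F, ~(((~(P_5 & P_2) -> ((P_4 -> P_1) -> P_3)) & P_4) ^ ~(P_5 <-> P_4)) = T, so the formula = F.
Row P_1=T, P_2=F, P_3=F, P_4=F, P_5=F: (((~(P_5 & P_2) -> ((P_4 -> P_1) -> P_3)) & P_4) ^ ~(P_5 <-> P_4)) = F, ~(((~(P_5 & P_2) -> ((P_4 -> P_1) -> P_3)) & P_4) ^ ~(P_5 <-> P_4)) = T, so the formula = F.
Row P_1=T, P_2=F, P_3=T, P_4=T, P_5=T: (((~(P_5 & P_2) -> ((P_4 -> P_1) -> P_3)) & P_4) ^ ~(P_5 <-> P_4)) = T, ~(((~(P_5 & P_2) -> ((P_4 -> P_1) -> P_3)) & P_4) ^ ~(P_5 <-> P_4)) = F, so the formula = T.
Row P_1=T, P_2=T, P_3=F, P_4=F, P_5=F: (((~(P_5 & P_2) -> ((P_4 -> P_1) -> P_3)) & P_4) ^ ~(P_5 <-> P_4)) = F, ~(((~(P_5 & P_2) -> ((P_4 -> P_1) -> P_3)) & P_4) ^ ~(P_5 <-> P_4)) = T, so the formula = F.
Row P_1=T, P_2=T, P_3=T, P_4=T, P_5=T: (((~(P_5 & P_2) -> ((P_4 -> P_1) -> P_3)) & P_4) ^ ~(P_5 <-> P_4)) = T, ~(((~(P_5 & P_2) -> ((P_4 -> P_1) -> P_3)) & P_4) ^ ~(P_5 <-> P_4)) = F, so the formula = T.

F, F, F, T, F, T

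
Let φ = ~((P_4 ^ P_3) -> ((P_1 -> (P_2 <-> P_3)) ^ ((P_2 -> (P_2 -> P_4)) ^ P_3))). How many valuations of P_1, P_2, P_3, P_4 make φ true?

6

P_1 | P_2 | P_3 | P_4 || φ
 1  |  1  |  1  |  1  || 0
 1  |  1  |  1  |  0  || 1
 1  |  1  |  0  |  1  || 0
 1  |  1  |  0  |  0  || 0
 1  |  0  |  1  |  1  || 0
 1  |  0  |  1  |  0  || 1
 1  |  0  |  0  |  1  || 1
 1  |  0  |  0  |  0  || 0
 0  |  1  |  1  |  1  || 0
 0  |  1  |  1  |  0  || 1
 0  |  1  |  0  |  1  || 1
 0  |  1  |  0  |  0  || 0
 0  |  0  |  1  |  1  || 0
 0  |  0  |  1  |  0  || 0
 0  |  0  |  0  |  1  || 1
 0  |  0  |  0  |  0  || 0
The formula is true on 6 of the 16 rows.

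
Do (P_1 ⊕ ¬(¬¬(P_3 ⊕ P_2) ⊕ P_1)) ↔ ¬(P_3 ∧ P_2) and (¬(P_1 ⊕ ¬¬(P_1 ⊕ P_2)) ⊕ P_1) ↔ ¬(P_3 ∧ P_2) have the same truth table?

not equivalent

P_1  P_2  P_3  |  φ  ψ
 F    F    F   |  T  T
 F    F    T   |  F  T
 F    T    F   |  F  F
 F    T    T   |  F  T
 T    F    F   |  T  F
 T    F    T   |  F  F
 T    T    F   |  F  T
 T    T    T   |  F  F
The columns differ at P_1=F, P_2=F, P_3=T (φ=F, ψ=T), so they are not equivalent.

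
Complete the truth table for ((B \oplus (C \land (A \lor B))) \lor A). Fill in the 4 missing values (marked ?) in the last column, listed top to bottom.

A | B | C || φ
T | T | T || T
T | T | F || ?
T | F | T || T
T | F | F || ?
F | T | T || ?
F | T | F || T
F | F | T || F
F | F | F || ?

T, T, F, F

Row A=T, B=T, C=F: (B \oplus (C \land (A \lor B))) = T, so the formula = T.
Row A=T, B=F, C=F: (B \oplus (C \land (A \lor B))) = F, so the formula = T.
Row A=F, B=T, C=T: (B \oplus (C \land (A \lor B))) = F, so the formula = F.
Row A=F, B=F, C=F: (B \oplus (C \land (A \lor B))) = F, so the formula = F.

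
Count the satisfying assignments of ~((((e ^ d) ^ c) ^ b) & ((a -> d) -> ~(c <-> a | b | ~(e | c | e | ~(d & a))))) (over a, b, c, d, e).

a | b | c | d | e | φ
- | - | - | - | - | -
1 | 1 | 1 | 1 | 1 | 1
1 | 1 | 1 | 1 | 0 | 1
1 | 1 | 1 | 0 | 1 | 0
1 | 1 | 1 | 0 | 0 | 1
1 | 1 | 0 | 1 | 1 | 0
1 | 1 | 0 | 1 | 0 | 1
1 | 1 | 0 | 0 | 1 | 1
1 | 1 | 0 | 0 | 0 | 0
1 | 0 | 1 | 1 | 1 | 1
1 | 0 | 1 | 1 | 0 | 1
1 | 0 | 1 | 0 | 1 | 1
1 | 0 | 1 | 0 | 0 | 0
1 | 0 | 0 | 1 | 1 | 1
1 | 0 | 0 | 1 | 0 | 0
1 | 0 | 0 | 0 | 1 | 0
1 | 0 | 0 | 0 | 0 | 1
0 | 1 | 1 | 1 | 1 | 1
0 | 1 | 1 | 1 | 0 | 1
0 | 1 | 1 | 0 | 1 | 1
0 | 1 | 1 | 0 | 0 | 1
0 | 1 | 0 | 1 | 1 | 0
0 | 1 | 0 | 1 | 0 | 1
0 | 1 | 0 | 0 | 1 | 1
0 | 1 | 0 | 0 | 0 | 0
0 | 0 | 1 | 1 | 1 | 0
0 | 0 | 1 | 1 | 0 | 1
0 | 0 | 1 | 0 | 1 | 1
0 | 0 | 1 | 0 | 0 | 0
0 | 0 | 0 | 1 | 1 | 1
0 | 0 | 0 | 1 | 0 | 1
0 | 0 | 0 | 0 | 1 | 1
0 | 0 | 0 | 0 | 0 | 1
The formula is true on 22 of the 32 rows.

22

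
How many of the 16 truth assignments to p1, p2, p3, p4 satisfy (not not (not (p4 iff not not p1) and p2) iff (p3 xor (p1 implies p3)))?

p1  p2  p3  p4  |  φ
F   F   F   F   |  F
F   F   F   T   |  F
F   F   T   F   |  T
F   F   T   T   |  T
F   T   F   F   |  F
F   T   F   T   |  T
F   T   T   F   |  T
F   T   T   T   |  F
T   F   F   F   |  T
T   F   F   T   |  T
T   F   T   F   |  T
T   F   T   T   |  T
T   T   F   F   |  F
T   T   F   T   |  T
T   T   T   F   |  F
T   T   T   T   |  T
The formula is true on 10 of the 16 rows.

10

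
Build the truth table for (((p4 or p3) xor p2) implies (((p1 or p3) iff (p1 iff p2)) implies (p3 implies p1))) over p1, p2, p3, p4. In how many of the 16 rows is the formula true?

p1  p2  p3  p4  |  φ
0   0   0   0   |  1
0   0   0   1   |  1
0   0   1   0   |  0
0   0   1   1   |  0
0   1   0   0   |  1
0   1   0   1   |  1
0   1   1   0   |  1
0   1   1   1   |  1
1   0   0   0   |  1
1   0   0   1   |  1
1   0   1   0   |  1
1   0   1   1   |  1
1   1   0   0   |  1
1   1   0   1   |  1
1   1   1   0   |  1
1   1   1   1   |  1
The formula is true on 14 of the 16 rows.

14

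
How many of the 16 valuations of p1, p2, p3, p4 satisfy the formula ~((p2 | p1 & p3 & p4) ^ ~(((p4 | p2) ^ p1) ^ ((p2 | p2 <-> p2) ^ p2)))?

7

p1  p2  p3  p4     (p1 & p3 & p4)  (p2 | (p1 & p3 & p4))  (p4 | p2)  ((p4 | p2) ^ p1)  (p2 | p2)  ((p2 | p2) <-> p2)  (((p2 | p2) <-> p2) ^ p2)  φ
1   1   1   1            1                   1                1             0              1              1                       0              1
1   1   1   0            0                   1                1             0              1              1                       0              1
1   1   0   1            0                   1                1             0              1              1                       0              1
1   1   0   0            0                   1                1             0              1              1                       0              1
1   0   1   1            1                   1                1             0              0              1                       1              0
1   0   1   0            0                   0                0             1              0              1                       1              0
1   0   0   1            0                   0                1             0              0              1                       1              1
1   0   0   0            0                   0                0             1              0              1                       1              0
0   1   1   1            0                   1                1             1              1              1                       0              0
0   1   1   0            0                   1                1             1              1              1                       0              0
0   1   0   1            0                   1                1             1              1              1                       0              0
0   1   0   0            0                   1                1             1              1              1                       0              0
0   0   1   1            0                   0                1             1              0              1                       1              0
0   0   1   0            0                   0                0             0              0              1                       1              1
0   0   0   1            0                   0                1             1              0              1                       1              0
0   0   0   0            0                   0                0             0              0              1                       1              1
The formula is true on 7 of the 16 rows.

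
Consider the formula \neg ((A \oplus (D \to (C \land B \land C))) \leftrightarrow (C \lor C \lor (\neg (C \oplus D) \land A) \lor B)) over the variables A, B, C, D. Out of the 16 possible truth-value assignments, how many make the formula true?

A  B  C  D  |  φ
1  1  1  1  |  1
1  1  1  0  |  1
1  1  0  1  |  0
1  1  0  0  |  1
1  0  1  1  |  0
1  0  1  0  |  1
1  0  0  1  |  1
1  0  0  0  |  1
0  1  1  1  |  0
0  1  1  0  |  0
0  1  0  1  |  1
0  1  0  0  |  0
0  0  1  1  |  1
0  0  1  0  |  0
0  0  0  1  |  0
0  0  0  0  |  1
The formula is true on 9 of the 16 rows.

9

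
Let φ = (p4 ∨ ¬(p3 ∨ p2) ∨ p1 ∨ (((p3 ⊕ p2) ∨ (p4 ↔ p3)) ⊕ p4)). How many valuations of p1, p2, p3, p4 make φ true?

p1 | p2 | p3 | p4 || (p3 ∨ p2) | ¬(p3 ∨ p2) | (p3 ⊕ p2) | (p4 ↔ p3) | ((p3 ⊕ p2) ∨ (p4 ↔ p3)) | φ
T  | T  | T  | T  ||     T     |     F      |     F     |     T     |            T            | T
T  | T  | T  | F  ||     T     |     F      |     F     |     F     |            F            | T
T  | T  | F  | T  ||     T     |     F      |     T     |     F     |            T            | T
T  | T  | F  | F  ||     T     |     F      |     T     |     T     |            T            | T
T  | F  | T  | T  ||     T     |     F      |     T     |     T     |            T            | T
T  | F  | T  | F  ||     T     |     F      |     T     |     F     |            T            | T
T  | F  | F  | T  ||     F     |     T      |     F     |     F     |            F            | T
T  | F  | F  | F  ||     F     |     T      |     F     |     T     |            T            | T
F  | T  | T  | T  ||     T     |     F      |     F     |     T     |            T            | T
F  | T  | T  | F  ||     T     |     F      |     F     |     F     |            F            | F
F  | T  | F  | T  ||     T     |     F      |     T     |     F     |            T            | T
F  | T  | F  | F  ||     T     |     F      |     T     |     T     |            T            | T
F  | F  | T  | T  ||     T     |     F      |     T     |     T     |            T            | T
F  | F  | T  | F  ||     T     |     F      |     T     |     F     |            T            | T
F  | F  | F  | T  ||     F     |     T      |     F     |     F     |            F            | T
F  | F  | F  | F  ||     F     |     T      |     F     |     T     |            T            | T
The formula is true on 15 of the 16 rows.

15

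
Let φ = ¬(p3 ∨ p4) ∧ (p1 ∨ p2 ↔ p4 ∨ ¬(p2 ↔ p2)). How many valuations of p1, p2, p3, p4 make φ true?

p1  p2  p3  p4  |  (p3 ∨ p4)  ¬(p3 ∨ p4)  (p1 ∨ p2)  (p2 ↔ p2)  ¬(p2 ↔ p2)  (p4 ∨ ¬(p2 ↔ p2))  φ
0   0   0   0   |      0          1           0          1          0               0          1
0   0   0   1   |      1          0           0          1          0               1          0
0   0   1   0   |      1          0           0          1          0               0          0
0   0   1   1   |      1          0           0          1          0               1          0
0   1   0   0   |      0          1           1          1          0               0          0
0   1   0   1   |      1          0           1          1          0               1          0
0   1   1   0   |      1          0           1          1          0               0          0
0   1   1   1   |      1          0           1          1          0               1          0
1   0   0   0   |      0          1           1          1          0               0          0
1   0   0   1   |      1          0           1          1          0               1          0
1   0   1   0   |      1          0           1          1          0               0          0
1   0   1   1   |      1          0           1          1          0               1          0
1   1   0   0   |      0          1           1          1          0               0          0
1   1   0   1   |      1          0           1          1          0               1          0
1   1   1   0   |      1          0           1          1          0               0          0
1   1   1   1   |      1          0           1          1          0               1          0
The formula is true on 1 of the 16 rows.

1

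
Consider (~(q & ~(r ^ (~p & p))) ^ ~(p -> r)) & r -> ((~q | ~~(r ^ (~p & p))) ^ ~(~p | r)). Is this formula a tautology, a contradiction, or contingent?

tautology

p  q  r     ~p  (~p & p)  (r ^ (~p & p))  ~(r ^ (~p & p))  (q & ~(r ^ (~p & p)))  ~(q & ~(r ^ (~p & p)))  (p -> r)  ~(p -> r)  ~q  ~~(r ^ (~p & p))  (~q | ~~(r ^ (~p & p)))  (~p | r)  ~(~p | r)  φ
1  1  1     0      0            1                0                   0                      1                1          0      0          1                     1                1          0      1
1  1  0     0      0            0                1                   1                      0                0          1      0          0                     0                0          1      1
1  0  1     0      0            1                0                   0                      1                1          0      1          1                     1                1          0      1
1  0  0     0      0            0                1                   0                      1                0          1      1          0                     1                0          1      1
0  1  1     1      0            1                0                   0                      1                1          0      0          1                     1                1          0      1
0  1  0     1      0            0                1                   1                      0                1          0      0          0                     0                1          0      1
0  0  1     1      0            1                0                   0                      1                1          0      1          1                     1                1          0      1
0  0  0     1      0            0                1                   0                      1                1          0      1          0                     1                1          0      1
Every row is 1, so the formula is a tautology.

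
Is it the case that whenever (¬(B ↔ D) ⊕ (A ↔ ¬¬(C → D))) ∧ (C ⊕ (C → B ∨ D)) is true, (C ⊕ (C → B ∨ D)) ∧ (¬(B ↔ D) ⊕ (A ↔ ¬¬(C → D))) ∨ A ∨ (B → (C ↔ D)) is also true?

yes

A  B  C  D  |  φ  ψ
T  T  T  T  |  F  T
T  T  T  F  |  F  T
T  T  F  T  |  T  T
T  T  F  F  |  F  T
T  F  T  T  |  F  T
T  F  T  F  |  F  T
T  F  F  T  |  F  T
T  F  F  F  |  T  T
F  T  T  T  |  F  T
F  T  T  F  |  F  F
F  T  F  T  |  F  F
F  T  F  F  |  T  T
F  F  T  T  |  F  T
F  F  T  F  |  T  T
F  F  F  T  |  T  T
F  F  F  F  |  F  T
In every row where φ is true, ψ is also true, so φ ⊨ ψ.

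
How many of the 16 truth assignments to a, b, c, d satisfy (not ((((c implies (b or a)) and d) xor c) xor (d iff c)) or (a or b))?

a | b | c | d | (b or a) | (c implies (b or a)) | ((c implies (b or a)) and d) | (d iff c) | (a or b) | φ
- | - | - | - | -------- | -------------------- | ---------------------------- | --------- | -------- | -
F | F | F | F |    F     |          T           |              F               |     T     |    F     | F
F | F | F | T |    F     |          T           |              T               |     F     |    F     | F
F | F | T | F |    F     |          F           |              F               |     F     |    F     | F
F | F | T | T |    F     |          F           |              F               |     T     |    F     | T
F | T | F | F |    T     |          T           |              F               |     T     |    T     | T
F | T | F | T |    T     |          T           |              T               |     F     |    T     | T
F | T | T | F |    T     |          T           |              F               |     F     |    T     | T
F | T | T | T |    T     |          T           |              T               |     T     |    T     | T
T | F | F | F |    T     |          T           |              F               |     T     |    T     | T
T | F | F | T |    T     |          T           |              T               |     F     |    T     | T
T | F | T | F |    T     |          T           |              F               |     F     |    T     | T
T | F | T | T |    T     |          T           |              T               |     T     |    T     | T
T | T | F | F |    T     |          T           |              F               |     T     |    T     | T
T | T | F | T |    T     |          T           |              T               |     F     |    T     | T
T | T | T | F |    T     |          T           |              F               |     F     |    T     | T
T | T | T | T |    T     |          T           |              T               |     T     |    T     | T
The formula is true on 13 of the 16 rows.

13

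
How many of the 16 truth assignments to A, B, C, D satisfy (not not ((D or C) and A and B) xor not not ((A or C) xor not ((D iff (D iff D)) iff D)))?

A | B | C | D || (D or C) | ((D or C) and A and B) | not ((D or C) and A and B) | (A or C) | (D iff D) | (D iff (D iff D)) | ((D iff (D iff D)) iff D) | φ
F | F | F | F ||    F     |           F            |             T              |    F     |     T     |         F         |             T             | F
F | F | F | T ||    T     |           F            |             T              |    F     |     T     |         T         |             T             | F
F | F | T | F ||    T     |           F            |             T              |    T     |     T     |         F         |             T             | T
F | F | T | T ||    T     |           F            |             T              |    T     |     T     |         T         |             T             | T
F | T | F | F ||    F     |           F            |             T              |    F     |     T     |         F         |             T             | F
F | T | F | T ||    T     |           F            |             T              |    F     |     T     |         T         |             T             | F
F | T | T | F ||    T     |           F            |             T              |    T     |     T     |         F         |             T             | T
F | T | T | T ||    T     |           F            |             T              |    T     |     T     |         T         |             T             | T
T | F | F | F ||    F     |           F            |             T              |    T     |     T     |         F         |             T             | T
T | F | F | T ||    T     |           F            |             T              |    T     |     T     |         T         |             T             | T
T | F | T | F ||    T     |           F            |             T              |    T     |     T     |         F         |             T             | T
T | F | T | T ||    T     |           F            |             T              |    T     |     T     |         T         |             T             | T
T | T | F | F ||    F     |           F            |             T              |    T     |     T     |         F         |             T             | T
T | T | F | T ||    T     |           T            |             F              |    T     |     T     |         T         |             T             | F
T | T | T | F ||    T     |           T            |             F              |    T     |     T     |         F         |             T             | F
T | T | T | T ||    T     |           T            |             F              |    T     |     T     |         T         |             T             | F
The formula is true on 9 of the 16 rows.

9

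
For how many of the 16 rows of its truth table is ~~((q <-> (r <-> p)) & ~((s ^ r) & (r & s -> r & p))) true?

4

  p   |   q   |   r   |   s   ||   φ  
False | False | False | False || False
False | False | False |  True || False
False | False |  True | False || False
False | False |  True |  True ||  True
False |  True | False | False ||  True
False |  True | False |  True || False
False |  True |  True | False || False
False |  True |  True |  True || False
 True | False | False | False ||  True
 True | False | False |  True || False
 True | False |  True | False || False
 True | False |  True |  True || False
 True |  True | False | False || False
 True |  True | False |  True || False
 True |  True |  True | False || False
 True |  True |  True |  True ||  True
The formula is true on 4 of the 16 rows.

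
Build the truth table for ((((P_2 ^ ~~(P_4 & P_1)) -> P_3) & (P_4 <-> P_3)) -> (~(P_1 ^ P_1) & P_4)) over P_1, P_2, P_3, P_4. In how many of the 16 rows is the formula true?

14

P_1  P_2  P_3  P_4  |  (P_4 & P_1)  ~(P_4 & P_1)  ~~(P_4 & P_1)  (P_2 ^ ~~(P_4 & P_1))  (P_4 <-> P_3)  (P_1 ^ P_1)  ~(P_1 ^ P_1)  (~(P_1 ^ P_1) & P_4)  φ
 1    1    1    1   |       1            0              1                  0                  1             0            1                 1            1
 1    1    1    0   |       0            1              0                  1                  0             0            1                 0            1
 1    1    0    1   |       1            0              1                  0                  0             0            1                 1            1
 1    1    0    0   |       0            1              0                  1                  1             0            1                 0            1
 1    0    1    1   |       1            0              1                  1                  1             0            1                 1            1
 1    0    1    0   |       0            1              0                  0                  0             0            1                 0            1
 1    0    0    1   |       1            0              1                  1                  0             0            1                 1            1
 1    0    0    0   |       0            1              0                  0                  1             0            1                 0            0
 0    1    1    1   |       0            1              0                  1                  1             0            1                 1            1
 0    1    1    0   |       0            1              0                  1                  0             0            1                 0            1
 0    1    0    1   |       0            1              0                  1                  0             0            1                 1            1
 0    1    0    0   |       0            1              0                  1                  1             0            1                 0            1
 0    0    1    1   |       0            1              0                  0                  1             0            1                 1            1
 0    0    1    0   |       0            1              0                  0                  0             0            1                 0            1
 0    0    0    1   |       0            1              0                  0                  0             0            1                 1            1
 0    0    0    0   |       0            1              0                  0                  1             0            1                 0            0
The formula is true on 14 of the 16 rows.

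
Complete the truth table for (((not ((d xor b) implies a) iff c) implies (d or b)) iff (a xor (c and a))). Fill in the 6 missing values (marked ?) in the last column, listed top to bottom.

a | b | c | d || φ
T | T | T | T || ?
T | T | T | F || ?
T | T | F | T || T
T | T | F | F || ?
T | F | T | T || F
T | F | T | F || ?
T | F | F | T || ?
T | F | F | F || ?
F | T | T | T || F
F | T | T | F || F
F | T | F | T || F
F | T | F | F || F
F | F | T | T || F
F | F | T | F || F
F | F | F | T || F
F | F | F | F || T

Row a=T, b=T, c=T, d=T: ((not ((d xor b) implies a) iff c) implies (d or b)) = T, (a xor (c and a)) = F, so the formula = F.
Row a=T, b=T, c=T, d=F: ((not ((d xor b) implies a) iff c) implies (d or b)) = T, (a xor (c and a)) = F, so the formula = F.
Row a=T, b=T, c=F, d=F: ((not ((d xor b) implies a) iff c) implies (d or b)) = T, (a xor (c and a)) = T, so the formula = T.
Row a=T, b=F, c=T, d=F: ((not ((d xor b) implies a) iff c) implies (d or b)) = T, (a xor (c and a)) = F, so the formula = F.
Row a=T, b=F, c=F, d=T: ((not ((d xor b) implies a) iff c) implies (d or b)) = T, (a xor (c and a)) = T, so the formula = T.
Row a=T, b=F, c=F, d=F: ((not ((d xor b) implies a) iff c) implies (d or b)) = F, (a xor (c and a)) = T, so the formula = F.

F, F, T, F, T, F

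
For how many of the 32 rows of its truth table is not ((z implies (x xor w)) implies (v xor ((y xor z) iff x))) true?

x | y | z | w | v || φ
0 | 0 | 0 | 0 | 0 || 0
0 | 0 | 0 | 0 | 1 || 1
0 | 0 | 0 | 1 | 0 || 0
0 | 0 | 0 | 1 | 1 || 1
0 | 0 | 1 | 0 | 0 || 0
0 | 0 | 1 | 0 | 1 || 0
0 | 0 | 1 | 1 | 0 || 1
0 | 0 | 1 | 1 | 1 || 0
0 | 1 | 0 | 0 | 0 || 1
0 | 1 | 0 | 0 | 1 || 0
0 | 1 | 0 | 1 | 0 || 1
0 | 1 | 0 | 1 | 1 || 0
0 | 1 | 1 | 0 | 0 || 0
0 | 1 | 1 | 0 | 1 || 0
0 | 1 | 1 | 1 | 0 || 0
0 | 1 | 1 | 1 | 1 || 1
1 | 0 | 0 | 0 | 0 || 1
1 | 0 | 0 | 0 | 1 || 0
1 | 0 | 0 | 1 | 0 || 1
1 | 0 | 0 | 1 | 1 || 0
1 | 0 | 1 | 0 | 0 || 0
1 | 0 | 1 | 0 | 1 || 1
1 | 0 | 1 | 1 | 0 || 0
1 | 0 | 1 | 1 | 1 || 0
1 | 1 | 0 | 0 | 0 || 0
1 | 1 | 0 | 0 | 1 || 1
1 | 1 | 0 | 1 | 0 || 0
1 | 1 | 0 | 1 | 1 || 1
1 | 1 | 1 | 0 | 0 || 1
1 | 1 | 1 | 0 | 1 || 0
1 | 1 | 1 | 1 | 0 || 0
1 | 1 | 1 | 1 | 1 || 0
The formula is true on 12 of the 32 rows.

12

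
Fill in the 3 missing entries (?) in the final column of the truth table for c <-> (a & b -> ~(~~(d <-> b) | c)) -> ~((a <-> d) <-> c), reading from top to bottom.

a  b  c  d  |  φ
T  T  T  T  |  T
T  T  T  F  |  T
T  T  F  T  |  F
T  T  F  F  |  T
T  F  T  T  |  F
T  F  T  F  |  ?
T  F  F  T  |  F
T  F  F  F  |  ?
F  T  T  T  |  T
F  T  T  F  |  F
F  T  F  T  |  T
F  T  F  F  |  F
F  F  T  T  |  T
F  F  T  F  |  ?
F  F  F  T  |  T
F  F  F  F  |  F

Row a=T, b=F, c=T, d=F: ((a & b -> ~(~~(d <-> b) | c)) -> ~((a <-> d) <-> c)) = T, so the formula = T.
Row a=T, b=F, c=F, d=F: ((a & b -> ~(~~(d <-> b) | c)) -> ~((a <-> d) <-> c)) = F, so the formula = T.
Row a=F, b=F, c=T, d=F: ((a & b -> ~(~~(d <-> b) | c)) -> ~((a <-> d) <-> c)) = F, so the formula = F.

T, T, F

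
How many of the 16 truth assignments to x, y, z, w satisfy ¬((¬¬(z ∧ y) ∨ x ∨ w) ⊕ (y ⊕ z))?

x | y | z | w | (z ∧ y) | ¬(z ∧ y) | ¬¬(z ∧ y) | (¬¬(z ∧ y) ∨ x ∨ w) | (y ⊕ z) | φ
- | - | - | - | ------- | -------- | --------- | ------------------- | ------- | -
T | T | T | T |    T    |    F     |     T     |          T          |    F    | F
T | T | T | F |    T    |    F     |     T     |          T          |    F    | F
T | T | F | T |    F    |    T     |     F     |          T          |    T    | T
T | T | F | F |    F    |    T     |     F     |          T          |    T    | T
T | F | T | T |    F    |    T     |     F     |          T          |    T    | T
T | F | T | F |    F    |    T     |     F     |          T          |    T    | T
T | F | F | T |    F    |    T     |     F     |          T          |    F    | F
T | F | F | F |    F    |    T     |     F     |          T          |    F    | F
F | T | T | T |    T    |    F     |     T     |          T          |    F    | F
F | T | T | F |    T    |    F     |     T     |          T          |    F    | F
F | T | F | T |    F    |    T     |     F     |          T          |    T    | T
F | T | F | F |    F    |    T     |     F     |          F          |    T    | F
F | F | T | T |    F    |    T     |     F     |          T          |    T    | T
F | F | T | F |    F    |    T     |     F     |          F          |    T    | F
F | F | F | T |    F    |    T     |     F     |          T          |    F    | F
F | F | F | F |    F    |    T     |     F     |          F          |    F    | T
The formula is true on 7 of the 16 rows.

7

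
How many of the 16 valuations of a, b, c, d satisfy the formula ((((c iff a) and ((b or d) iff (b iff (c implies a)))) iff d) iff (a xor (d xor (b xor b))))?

  a      b      c      d    |  (c iff a)  (b or d)  (c implies a)  (b iff (c implies a))  (b xor b)  (d xor (b xor b))  (a xor (d xor (b xor b)))    φ  
False  False  False  False  |     True     False         True              False            False          False                  False             True
False  False  False   True  |     True      True         True              False            False           True                   True            False
False  False   True  False  |    False     False        False               True            False          False                  False            False
False  False   True   True  |    False      True        False               True            False           True                   True            False
False   True  False  False  |     True      True         True               True            False          False                  False             True
False   True  False   True  |     True      True         True               True            False           True                   True             True
False   True   True  False  |    False      True        False              False            False          False                  False            False
False   True   True   True  |    False      True        False              False            False           True                   True            False
 True  False  False  False  |    False     False         True              False            False          False                   True             True
 True  False  False   True  |    False      True         True              False            False           True                  False             True
 True  False   True  False  |     True     False         True              False            False          False                   True            False
 True  False   True   True  |     True      True         True              False            False           True                  False             True
 True   True  False  False  |    False      True         True               True            False          False                   True             True
 True   True  False   True  |    False      True         True               True            False           True                  False             True
 True   True   True  False  |     True      True         True               True            False          False                   True            False
 True   True   True   True  |     True      True         True               True            False           True                  False            False
The formula is true on 8 of the 16 rows.

8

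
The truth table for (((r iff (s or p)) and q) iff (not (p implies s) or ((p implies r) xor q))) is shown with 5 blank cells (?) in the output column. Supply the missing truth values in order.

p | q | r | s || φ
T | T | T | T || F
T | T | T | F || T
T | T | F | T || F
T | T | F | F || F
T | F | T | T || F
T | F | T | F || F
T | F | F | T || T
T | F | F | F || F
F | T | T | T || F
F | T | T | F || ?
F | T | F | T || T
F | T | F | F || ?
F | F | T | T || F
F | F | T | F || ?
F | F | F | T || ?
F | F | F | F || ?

Row p=F, q=T, r=T, s=F: ((r iff (s or p)) and q) = F, (not (p implies s) or ((p implies r) xor q)) = F, so the formula = T.
Row p=F, q=T, r=F, s=F: ((r iff (s or p)) and q) = T, (not (p implies s) or ((p implies r) xor q)) = F, so the formula = F.
Row p=F, q=F, r=T, s=F: ((r iff (s or p)) and q) = F, (not (p implies s) or ((p implies r) xor q)) = T, so the formula = F.
Row p=F, q=F, r=F, s=T: ((r iff (s or p)) and q) = F, (not (p implies s) or ((p implies r) xor q)) = T, so the formula = F.
Row p=F, q=F, r=F, s=F: ((r iff (s or p)) and q) = F, (not (p implies s) or ((p implies r) xor q)) = T, so the formula = F.

T, F, F, F, F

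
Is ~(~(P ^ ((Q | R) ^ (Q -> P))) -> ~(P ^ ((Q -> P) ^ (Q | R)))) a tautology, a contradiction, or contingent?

P  Q  R  |  φ
1  1  1  |  0
1  1  0  |  0
1  0  1  |  0
1  0  0  |  0
0  1  1  |  0
0  1  0  |  0
0  0  1  |  0
0  0  0  |  0
Every row is 0, so the formula is a contradiction.

contradiction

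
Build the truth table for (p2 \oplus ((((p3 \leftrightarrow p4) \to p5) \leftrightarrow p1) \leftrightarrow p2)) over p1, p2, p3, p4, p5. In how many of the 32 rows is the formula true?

p1 | p2 | p3 | p4 | p5 | φ
-- | -- | -- | -- | -- | -
F  | F  | F  | F  | F  | F
F  | F  | F  | F  | T  | T
F  | F  | F  | T  | F  | T
F  | F  | F  | T  | T  | T
F  | F  | T  | F  | F  | T
F  | F  | T  | F  | T  | T
F  | F  | T  | T  | F  | F
F  | F  | T  | T  | T  | T
F  | T  | F  | F  | F  | F
F  | T  | F  | F  | T  | T
F  | T  | F  | T  | F  | T
F  | T  | F  | T  | T  | T
F  | T  | T  | F  | F  | T
F  | T  | T  | F  | T  | T
F  | T  | T  | T  | F  | F
F  | T  | T  | T  | T  | T
T  | F  | F  | F  | F  | T
T  | F  | F  | F  | T  | F
T  | F  | F  | T  | F  | F
T  | F  | F  | T  | T  | F
T  | F  | T  | F  | F  | F
T  | F  | T  | F  | T  | F
T  | F  | T  | T  | F  | T
T  | F  | T  | T  | T  | F
T  | T  | F  | F  | F  | T
T  | T  | F  | F  | T  | F
T  | T  | F  | T  | F  | F
T  | T  | F  | T  | T  | F
T  | T  | T  | F  | F  | F
T  | T  | T  | F  | T  | F
T  | T  | T  | T  | F  | T
T  | T  | T  | T  | T  | F
The formula is true on 16 of the 32 rows.

16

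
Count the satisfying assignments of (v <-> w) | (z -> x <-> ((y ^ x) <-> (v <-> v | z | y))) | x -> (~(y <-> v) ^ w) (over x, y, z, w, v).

18

x  y  z  w  v  |  φ
1  1  1  1  1  |  1
1  1  1  1  0  |  0
1  1  1  0  1  |  0
1  1  1  0  0  |  1
1  1  0  1  1  |  1
1  1  0  1  0  |  0
1  1  0  0  1  |  0
1  1  0  0  0  |  1
1  0  1  1  1  |  0
1  0  1  1  0  |  1
1  0  1  0  1  |  1
1  0  1  0  0  |  0
1  0  0  1  1  |  0
1  0  0  1  0  |  1
1  0  0  0  1  |  1
1  0  0  0  0  |  0
0  1  1  1  1  |  1
0  1  1  1  0  |  0
0  1  1  0  1  |  1
0  1  1  0  0  |  1
0  1  0  1  1  |  1
0  1  0  1  0  |  1
0  1  0  0  1  |  0
0  1  0  0  0  |  1
0  0  1  1  1  |  0
0  0  1  1  0  |  1
0  0  1  0  1  |  1
0  0  1  0  0  |  0
0  0  0  1  1  |  0
0  0  0  1  0  |  1
0  0  0  0  1  |  1
0  0  0  0  0  |  0
The formula is true on 18 of the 32 rows.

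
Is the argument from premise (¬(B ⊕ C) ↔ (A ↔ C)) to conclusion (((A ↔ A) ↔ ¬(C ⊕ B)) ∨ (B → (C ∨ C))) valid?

A | B | C | φ | ψ
- | - | - | - | -
1 | 1 | 1 | 1 | 1
1 | 1 | 0 | 1 | 0
1 | 0 | 1 | 0 | 1
1 | 0 | 0 | 0 | 1
0 | 1 | 1 | 0 | 1
0 | 1 | 0 | 0 | 0
0 | 0 | 1 | 1 | 1
0 | 0 | 0 | 1 | 1
At A=1, B=1, C=0 we have φ true but ψ false, so φ does not entail ψ.

no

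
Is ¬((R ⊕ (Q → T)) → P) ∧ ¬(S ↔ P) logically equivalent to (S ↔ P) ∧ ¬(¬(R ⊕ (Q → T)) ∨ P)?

P  Q  R  S  T  |  φ  ψ
0  0  0  0  0  |  0  1
0  0  0  0  1  |  0  1
0  0  0  1  0  |  1  0
0  0  0  1  1  |  1  0
0  0  1  0  0  |  0  0
0  0  1  0  1  |  0  0
0  0  1  1  0  |  0  0
0  0  1  1  1  |  0  0
0  1  0  0  0  |  0  0
0  1  0  0  1  |  0  1
0  1  0  1  0  |  0  0
0  1  0  1  1  |  1  0
0  1  1  0  0  |  0  1
0  1  1  0  1  |  0  0
0  1  1  1  0  |  1  0
0  1  1  1  1  |  0  0
1  0  0  0  0  |  0  0
1  0  0  0  1  |  0  0
1  0  0  1  0  |  0  0
1  0  0  1  1  |  0  0
1  0  1  0  0  |  0  0
1  0  1  0  1  |  0  0
1  0  1  1  0  |  0  0
1  0  1  1  1  |  0  0
1  1  0  0  0  |  0  0
1  1  0  0  1  |  0  0
1  1  0  1  0  |  0  0
1  1  0  1  1  |  0  0
1  1  1  0  0  |  0  0
1  1  1  0  1  |  0  0
1  1  1  1  0  |  0  0
1  1  1  1  1  |  0  0
The columns differ at P=0, Q=0, R=0, S=0, T=0 (φ=0, ψ=1), so they are not equivalent.

not equivalent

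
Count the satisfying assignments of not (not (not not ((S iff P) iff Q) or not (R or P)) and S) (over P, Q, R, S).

  P   |   Q   |   R   |   S   | (S iff P) | ((S iff P) iff Q) | not ((S iff P) iff Q) | not not ((S iff P) iff Q) | (R or P) | not (R or P) |   φ  
----- | ----- | ----- | ----- | --------- | ----------------- | --------------------- | ------------------------- | -------- | ------------ | -----
 True |  True |  True |  True |    True   |        True       |         False         |            True           |   True   |    False     |  True
 True |  True |  True | False |   False   |       False       |          True         |           False           |   True   |    False     |  True
 True |  True | False |  True |    True   |        True       |         False         |            True           |   True   |    False     |  True
 True |  True | False | False |   False   |       False       |          True         |           False           |   True   |    False     |  True
 True | False |  True |  True |    True   |       False       |          True         |           False           |   True   |    False     | False
 True | False |  True | False |   False   |        True       |         False         |            True           |   True   |    False     |  True
 True | False | False |  True |    True   |       False       |          True         |           False           |   True   |    False     | False
 True | False | False | False |   False   |        True       |         False         |            True           |   True   |    False     |  True
False |  True |  True |  True |   False   |       False       |          True         |           False           |   True   |    False     | False
False |  True |  True | False |    True   |        True       |         False         |            True           |   True   |    False     |  True
False |  True | False |  True |   False   |       False       |          True         |           False           |  False   |     True     |  True
False |  True | False | False |    True   |        True       |         False         |            True           |  False   |     True     |  True
False | False |  True |  True |   False   |        True       |         False         |            True           |   True   |    False     |  True
False | False |  True | False |    True   |       False       |          True         |           False           |   True   |    False     |  True
False | False | False |  True |   False   |        True       |         False         |            True           |  False   |     True     |  True
False | False | False | False |    True   |       False       |          True         |           False           |  False   |     True     |  True
The formula is true on 13 of the 16 rows.

13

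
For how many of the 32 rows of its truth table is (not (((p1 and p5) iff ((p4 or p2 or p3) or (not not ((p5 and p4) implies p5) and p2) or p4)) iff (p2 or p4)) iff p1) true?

p1  p2  p3  p4  p5  |  φ
T   T   T   T   T   |  F
T   T   T   T   F   |  T
T   T   T   F   T   |  F
T   T   T   F   F   |  T
T   T   F   T   T   |  F
T   T   F   T   F   |  T
T   T   F   F   T   |  F
T   T   F   F   F   |  T
T   F   T   T   T   |  F
T   F   T   T   F   |  T
T   F   T   F   T   |  T
T   F   T   F   F   |  F
T   F   F   T   T   |  F
T   F   F   T   F   |  T
T   F   F   F   T   |  F
T   F   F   F   F   |  T
F   T   T   T   T   |  F
F   T   T   T   F   |  F
F   T   T   F   T   |  F
F   T   T   F   F   |  F
F   T   F   T   T   |  F
F   T   F   T   F   |  F
F   T   F   F   T   |  F
F   T   F   F   F   |  F
F   F   T   T   T   |  F
F   F   T   T   F   |  F
F   F   T   F   T   |  T
F   F   T   F   F   |  T
F   F   F   T   T   |  F
F   F   F   T   F   |  F
F   F   F   F   T   |  F
F   F   F   F   F   |  F
The formula is true on 10 of the 32 rows.

10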